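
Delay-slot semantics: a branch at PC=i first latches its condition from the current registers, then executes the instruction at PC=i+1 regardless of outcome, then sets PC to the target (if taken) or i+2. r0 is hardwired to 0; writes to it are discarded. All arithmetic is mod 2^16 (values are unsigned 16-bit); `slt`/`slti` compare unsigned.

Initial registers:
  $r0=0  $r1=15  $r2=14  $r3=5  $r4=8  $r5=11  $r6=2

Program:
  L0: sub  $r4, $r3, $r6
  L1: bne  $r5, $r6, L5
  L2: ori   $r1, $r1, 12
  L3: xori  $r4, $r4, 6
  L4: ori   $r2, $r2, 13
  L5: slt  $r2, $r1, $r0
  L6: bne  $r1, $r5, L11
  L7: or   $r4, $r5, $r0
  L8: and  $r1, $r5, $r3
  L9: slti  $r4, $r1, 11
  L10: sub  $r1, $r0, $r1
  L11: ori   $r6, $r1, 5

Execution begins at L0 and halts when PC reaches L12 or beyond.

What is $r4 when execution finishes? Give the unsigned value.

11

[0] sub  $r4, $r3, $r6  →  {$r0:0, $r1:15, $r2:14, $r3:5, $r4:3, $r5:11, $r6:2}
[1] bne  $r5, $r6, L5  →  {$r0:0, $r1:15, $r2:14, $r3:5, $r4:3, $r5:11, $r6:2}  ⟨branch taken⟩
[2] ori   $r1, $r1, 12  →  {$r0:0, $r1:15, $r2:14, $r3:5, $r4:3, $r5:11, $r6:2}
[5] slt  $r2, $r1, $r0  →  {$r0:0, $r1:15, $r2:0, $r3:5, $r4:3, $r5:11, $r6:2}
[6] bne  $r1, $r5, L11  →  {$r0:0, $r1:15, $r2:0, $r3:5, $r4:3, $r5:11, $r6:2}  ⟨branch taken⟩
[7] or   $r4, $r5, $r0  →  {$r0:0, $r1:15, $r2:0, $r3:5, $r4:11, $r5:11, $r6:2}
[11] ori   $r6, $r1, 5  →  {$r0:0, $r1:15, $r2:0, $r3:5, $r4:11, $r5:11, $r6:15}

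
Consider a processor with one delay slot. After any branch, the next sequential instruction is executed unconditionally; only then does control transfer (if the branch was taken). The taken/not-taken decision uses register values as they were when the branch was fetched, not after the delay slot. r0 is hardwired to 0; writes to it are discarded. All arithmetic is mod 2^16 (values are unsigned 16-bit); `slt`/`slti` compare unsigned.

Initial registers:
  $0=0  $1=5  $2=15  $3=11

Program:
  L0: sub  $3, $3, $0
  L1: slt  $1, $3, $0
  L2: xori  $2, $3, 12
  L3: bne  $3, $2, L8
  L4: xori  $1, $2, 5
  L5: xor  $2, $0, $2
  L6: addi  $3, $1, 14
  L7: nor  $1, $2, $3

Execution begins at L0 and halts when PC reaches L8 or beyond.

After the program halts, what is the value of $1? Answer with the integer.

2

PC=0  sub  $3, $3, $0        | $0=0 $1=5 $2=15 $3=11
PC=1  slt  $1, $3, $0        | $0=0 $1=0 $2=15 $3=11
PC=2  xori  $2, $3, 12       | $0=0 $1=0 $2=7 $3=11
PC=3  bne  $3, $2, L8        | $0=0 $1=0 $2=7 $3=11  [TAKEN]
PC=4  xori  $1, $2, 5        | $0=0 $1=2 $2=7 $3=11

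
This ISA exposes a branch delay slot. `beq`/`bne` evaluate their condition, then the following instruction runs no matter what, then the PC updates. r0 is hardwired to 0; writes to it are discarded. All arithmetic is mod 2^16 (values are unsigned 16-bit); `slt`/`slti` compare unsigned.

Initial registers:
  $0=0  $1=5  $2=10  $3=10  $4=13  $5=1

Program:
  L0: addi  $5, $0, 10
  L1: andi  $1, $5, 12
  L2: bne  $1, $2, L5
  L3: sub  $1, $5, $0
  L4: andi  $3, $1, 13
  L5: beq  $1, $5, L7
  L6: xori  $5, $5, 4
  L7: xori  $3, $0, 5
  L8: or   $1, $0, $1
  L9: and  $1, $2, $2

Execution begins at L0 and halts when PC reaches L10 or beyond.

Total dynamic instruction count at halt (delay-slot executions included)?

  step pc=0: addi  $5, $0, 10  regs=(0,5,10,10,13,10)
  step pc=1: andi  $1, $5, 12  regs=(0,8,10,10,13,10)
  step pc=2: bne  $1, $2, L5  cond=T  regs=(0,8,10,10,13,10)
  step pc=3: sub  $1, $5, $0  regs=(0,10,10,10,13,10)
  step pc=5: beq  $1, $5, L7  cond=T  regs=(0,10,10,10,13,10)
  step pc=6: xori  $5, $5, 4  regs=(0,10,10,10,13,14)
  step pc=7: xori  $3, $0, 5  regs=(0,10,10,5,13,14)
  step pc=8: or   $1, $0, $1  regs=(0,10,10,5,13,14)
  step pc=9: and  $1, $2, $2  regs=(0,10,10,5,13,14)

9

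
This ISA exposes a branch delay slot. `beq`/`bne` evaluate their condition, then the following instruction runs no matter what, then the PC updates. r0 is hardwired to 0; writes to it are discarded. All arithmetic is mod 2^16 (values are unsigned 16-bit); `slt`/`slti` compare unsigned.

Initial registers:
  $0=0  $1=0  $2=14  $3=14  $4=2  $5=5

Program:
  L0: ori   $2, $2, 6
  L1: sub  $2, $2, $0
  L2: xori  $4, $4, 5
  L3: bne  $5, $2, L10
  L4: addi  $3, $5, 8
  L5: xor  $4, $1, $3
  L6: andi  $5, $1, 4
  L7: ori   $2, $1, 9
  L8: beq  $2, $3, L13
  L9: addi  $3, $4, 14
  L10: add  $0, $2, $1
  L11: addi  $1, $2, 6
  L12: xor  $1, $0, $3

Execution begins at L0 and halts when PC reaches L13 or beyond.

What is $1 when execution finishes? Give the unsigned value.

13

PC=0  ori   $2, $2, 6        | $0=0 $1=0 $2=14 $3=14 $4=2 $5=5
PC=1  sub  $2, $2, $0        | $0=0 $1=0 $2=14 $3=14 $4=2 $5=5
PC=2  xori  $4, $4, 5        | $0=0 $1=0 $2=14 $3=14 $4=7 $5=5
PC=3  bne  $5, $2, L10       | $0=0 $1=0 $2=14 $3=14 $4=7 $5=5  [TAKEN]
PC=4  addi  $3, $5, 8        | $0=0 $1=0 $2=14 $3=13 $4=7 $5=5
PC=10 add  $0, $2, $1        | $0=0 $1=0 $2=14 $3=13 $4=7 $5=5
PC=11 addi  $1, $2, 6        | $0=0 $1=20 $2=14 $3=13 $4=7 $5=5
PC=12 xor  $1, $0, $3        | $0=0 $1=13 $2=14 $3=13 $4=7 $5=5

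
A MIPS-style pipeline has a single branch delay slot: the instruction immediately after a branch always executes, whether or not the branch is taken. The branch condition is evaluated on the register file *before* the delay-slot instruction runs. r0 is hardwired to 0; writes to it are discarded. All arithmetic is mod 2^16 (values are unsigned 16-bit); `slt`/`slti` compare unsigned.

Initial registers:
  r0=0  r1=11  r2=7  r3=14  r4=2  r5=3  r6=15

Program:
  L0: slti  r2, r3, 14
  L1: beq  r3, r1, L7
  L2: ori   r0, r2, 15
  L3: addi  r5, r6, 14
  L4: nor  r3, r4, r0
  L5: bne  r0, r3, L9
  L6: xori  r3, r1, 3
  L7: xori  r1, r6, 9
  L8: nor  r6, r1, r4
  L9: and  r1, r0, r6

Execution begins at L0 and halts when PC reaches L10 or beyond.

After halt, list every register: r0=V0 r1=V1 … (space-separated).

r0=0 r1=0 r2=0 r3=8 r4=2 r5=29 r6=15

#0 slti  r2, r3, 14 ; 0/11/0/14/2/3/15
#1 beq  r3, r1, L7 ; 0/11/0/14/2/3/15 ; →fallthru
#2 ori   r0, r2, 15 ; 0/11/0/14/2/3/15
#3 addi  r5, r6, 14 ; 0/11/0/14/2/29/15
#4 nor  r3, r4, r0 ; 0/11/0/65533/2/29/15
#5 bne  r0, r3, L9 ; 0/11/0/65533/2/29/15 ; →target
#6 xori  r3, r1, 3 ; 0/11/0/8/2/29/15
#9 and  r1, r0, r6 ; 0/0/0/8/2/29/15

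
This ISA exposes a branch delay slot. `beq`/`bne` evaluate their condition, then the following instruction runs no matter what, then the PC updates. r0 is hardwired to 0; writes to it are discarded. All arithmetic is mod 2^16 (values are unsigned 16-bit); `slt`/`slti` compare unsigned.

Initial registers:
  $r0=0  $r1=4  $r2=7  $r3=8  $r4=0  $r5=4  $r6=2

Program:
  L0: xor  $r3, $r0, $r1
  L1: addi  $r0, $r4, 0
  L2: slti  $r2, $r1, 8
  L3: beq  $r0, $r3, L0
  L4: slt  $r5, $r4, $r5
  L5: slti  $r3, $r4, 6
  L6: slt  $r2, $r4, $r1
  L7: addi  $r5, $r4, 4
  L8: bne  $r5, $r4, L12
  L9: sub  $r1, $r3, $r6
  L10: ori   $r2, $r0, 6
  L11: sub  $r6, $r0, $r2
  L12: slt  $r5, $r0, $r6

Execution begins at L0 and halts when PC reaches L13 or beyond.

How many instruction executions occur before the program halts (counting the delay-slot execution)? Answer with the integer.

#0 xor  $r3, $r0, $r1 ; 0/4/7/4/0/4/2
#1 addi  $r0, $r4, 0 ; 0/4/7/4/0/4/2
#2 slti  $r2, $r1, 8 ; 0/4/1/4/0/4/2
#3 beq  $r0, $r3, L0 ; 0/4/1/4/0/4/2 ; →fallthru
#4 slt  $r5, $r4, $r5 ; 0/4/1/4/0/1/2
#5 slti  $r3, $r4, 6 ; 0/4/1/1/0/1/2
#6 slt  $r2, $r4, $r1 ; 0/4/1/1/0/1/2
#7 addi  $r5, $r4, 4 ; 0/4/1/1/0/4/2
#8 bne  $r5, $r4, L12 ; 0/4/1/1/0/4/2 ; →target
#9 sub  $r1, $r3, $r6 ; 0/65535/1/1/0/4/2
#12 slt  $r5, $r0, $r6 ; 0/65535/1/1/0/1/2

11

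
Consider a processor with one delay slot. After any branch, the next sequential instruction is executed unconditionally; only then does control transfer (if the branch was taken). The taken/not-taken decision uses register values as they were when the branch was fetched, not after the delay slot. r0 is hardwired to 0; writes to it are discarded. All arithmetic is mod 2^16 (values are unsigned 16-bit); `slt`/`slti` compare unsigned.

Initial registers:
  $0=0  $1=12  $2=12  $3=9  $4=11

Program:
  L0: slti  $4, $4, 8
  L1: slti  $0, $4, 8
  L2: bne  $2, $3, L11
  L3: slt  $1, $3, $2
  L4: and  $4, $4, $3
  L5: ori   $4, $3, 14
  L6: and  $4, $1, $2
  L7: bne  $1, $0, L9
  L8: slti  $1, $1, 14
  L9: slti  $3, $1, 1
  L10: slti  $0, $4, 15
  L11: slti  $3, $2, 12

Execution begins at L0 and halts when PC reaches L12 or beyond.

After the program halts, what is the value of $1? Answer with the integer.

1

PC=0  slti  $4, $4, 8        | $0=0 $1=12 $2=12 $3=9 $4=0
PC=1  slti  $0, $4, 8        | $0=0 $1=12 $2=12 $3=9 $4=0
PC=2  bne  $2, $3, L11       | $0=0 $1=12 $2=12 $3=9 $4=0  [TAKEN]
PC=3  slt  $1, $3, $2        | $0=0 $1=1 $2=12 $3=9 $4=0
PC=11 slti  $3, $2, 12       | $0=0 $1=1 $2=12 $3=0 $4=0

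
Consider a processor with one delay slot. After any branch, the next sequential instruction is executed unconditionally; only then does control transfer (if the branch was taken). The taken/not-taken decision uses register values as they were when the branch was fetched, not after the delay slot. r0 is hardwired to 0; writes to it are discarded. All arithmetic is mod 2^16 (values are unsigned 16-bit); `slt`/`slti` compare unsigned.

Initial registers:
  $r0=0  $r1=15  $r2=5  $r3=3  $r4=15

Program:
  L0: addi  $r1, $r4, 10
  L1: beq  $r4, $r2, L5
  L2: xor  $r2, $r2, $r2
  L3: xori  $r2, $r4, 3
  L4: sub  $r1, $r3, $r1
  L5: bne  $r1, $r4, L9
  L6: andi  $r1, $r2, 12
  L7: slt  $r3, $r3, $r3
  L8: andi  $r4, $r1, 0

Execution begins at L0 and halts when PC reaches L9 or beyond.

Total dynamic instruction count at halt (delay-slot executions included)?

7

#0 addi  $r1, $r4, 10 ; 0/25/5/3/15
#1 beq  $r4, $r2, L5 ; 0/25/5/3/15 ; →fallthru
#2 xor  $r2, $r2, $r2 ; 0/25/0/3/15
#3 xori  $r2, $r4, 3 ; 0/25/12/3/15
#4 sub  $r1, $r3, $r1 ; 0/65514/12/3/15
#5 bne  $r1, $r4, L9 ; 0/65514/12/3/15 ; →target
#6 andi  $r1, $r2, 12 ; 0/12/12/3/15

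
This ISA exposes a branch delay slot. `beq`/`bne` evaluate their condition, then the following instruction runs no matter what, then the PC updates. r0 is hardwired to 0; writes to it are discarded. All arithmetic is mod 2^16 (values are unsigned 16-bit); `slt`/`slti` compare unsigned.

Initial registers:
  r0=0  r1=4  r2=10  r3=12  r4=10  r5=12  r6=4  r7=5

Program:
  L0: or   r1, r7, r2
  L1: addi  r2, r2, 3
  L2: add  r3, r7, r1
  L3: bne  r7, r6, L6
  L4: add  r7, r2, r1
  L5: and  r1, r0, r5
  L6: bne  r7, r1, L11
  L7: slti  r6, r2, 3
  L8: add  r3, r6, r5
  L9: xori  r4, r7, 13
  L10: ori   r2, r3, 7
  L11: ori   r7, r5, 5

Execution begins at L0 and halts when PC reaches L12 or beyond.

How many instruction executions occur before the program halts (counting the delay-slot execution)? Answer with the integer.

[0] or   r1, r7, r2  →  {r0:0, r1:15, r2:10, r3:12, r4:10, r5:12, r6:4, r7:5}
[1] addi  r2, r2, 3  →  {r0:0, r1:15, r2:13, r3:12, r4:10, r5:12, r6:4, r7:5}
[2] add  r3, r7, r1  →  {r0:0, r1:15, r2:13, r3:20, r4:10, r5:12, r6:4, r7:5}
[3] bne  r7, r6, L6  →  {r0:0, r1:15, r2:13, r3:20, r4:10, r5:12, r6:4, r7:5}  ⟨branch taken⟩
[4] add  r7, r2, r1  →  {r0:0, r1:15, r2:13, r3:20, r4:10, r5:12, r6:4, r7:28}
[6] bne  r7, r1, L11  →  {r0:0, r1:15, r2:13, r3:20, r4:10, r5:12, r6:4, r7:28}  ⟨branch taken⟩
[7] slti  r6, r2, 3  →  {r0:0, r1:15, r2:13, r3:20, r4:10, r5:12, r6:0, r7:28}
[11] ori   r7, r5, 5  →  {r0:0, r1:15, r2:13, r3:20, r4:10, r5:12, r6:0, r7:13}

8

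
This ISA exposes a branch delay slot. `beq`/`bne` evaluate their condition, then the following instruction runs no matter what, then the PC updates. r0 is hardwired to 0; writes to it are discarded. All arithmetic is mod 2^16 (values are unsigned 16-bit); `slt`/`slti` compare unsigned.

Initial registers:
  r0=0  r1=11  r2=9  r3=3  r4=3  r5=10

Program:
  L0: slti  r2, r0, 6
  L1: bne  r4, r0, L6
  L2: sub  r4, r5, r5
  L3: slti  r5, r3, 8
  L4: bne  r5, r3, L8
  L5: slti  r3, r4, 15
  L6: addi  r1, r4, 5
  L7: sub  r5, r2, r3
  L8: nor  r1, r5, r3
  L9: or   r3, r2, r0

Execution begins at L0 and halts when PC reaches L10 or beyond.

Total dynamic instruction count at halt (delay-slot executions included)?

[0] slti  r2, r0, 6  →  {r0:0, r1:11, r2:1, r3:3, r4:3, r5:10}
[1] bne  r4, r0, L6  →  {r0:0, r1:11, r2:1, r3:3, r4:3, r5:10}  ⟨branch taken⟩
[2] sub  r4, r5, r5  →  {r0:0, r1:11, r2:1, r3:3, r4:0, r5:10}
[6] addi  r1, r4, 5  →  {r0:0, r1:5, r2:1, r3:3, r4:0, r5:10}
[7] sub  r5, r2, r3  →  {r0:0, r1:5, r2:1, r3:3, r4:0, r5:65534}
[8] nor  r1, r5, r3  →  {r0:0, r1:0, r2:1, r3:3, r4:0, r5:65534}
[9] or   r3, r2, r0  →  {r0:0, r1:0, r2:1, r3:1, r4:0, r5:65534}

7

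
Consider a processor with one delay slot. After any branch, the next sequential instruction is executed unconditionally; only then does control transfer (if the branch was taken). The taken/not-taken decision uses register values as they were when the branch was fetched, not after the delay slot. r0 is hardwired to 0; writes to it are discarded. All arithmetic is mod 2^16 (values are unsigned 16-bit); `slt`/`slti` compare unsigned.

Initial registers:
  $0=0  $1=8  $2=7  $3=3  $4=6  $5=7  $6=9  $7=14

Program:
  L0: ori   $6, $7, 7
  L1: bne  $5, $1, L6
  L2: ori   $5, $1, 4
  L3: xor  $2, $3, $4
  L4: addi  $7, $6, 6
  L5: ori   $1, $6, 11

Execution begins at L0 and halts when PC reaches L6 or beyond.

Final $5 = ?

  step pc=0: ori   $6, $7, 7  regs=(0,8,7,3,6,7,15,14)
  step pc=1: bne  $5, $1, L6  cond=T  regs=(0,8,7,3,6,7,15,14)
  step pc=2: ori   $5, $1, 4  regs=(0,8,7,3,6,12,15,14)

12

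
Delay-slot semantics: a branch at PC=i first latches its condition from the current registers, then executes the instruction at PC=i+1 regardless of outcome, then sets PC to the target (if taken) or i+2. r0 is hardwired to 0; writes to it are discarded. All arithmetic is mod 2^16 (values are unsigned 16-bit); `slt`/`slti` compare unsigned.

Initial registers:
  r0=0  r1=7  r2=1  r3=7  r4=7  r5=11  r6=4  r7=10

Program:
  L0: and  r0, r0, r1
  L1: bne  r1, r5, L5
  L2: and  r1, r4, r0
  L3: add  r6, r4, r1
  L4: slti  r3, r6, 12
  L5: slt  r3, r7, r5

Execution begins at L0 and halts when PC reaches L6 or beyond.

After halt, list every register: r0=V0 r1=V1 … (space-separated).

r0=0 r1=0 r2=1 r3=1 r4=7 r5=11 r6=4 r7=10

#0 and  r0, r0, r1 ; 0/7/1/7/7/11/4/10
#1 bne  r1, r5, L5 ; 0/7/1/7/7/11/4/10 ; →target
#2 and  r1, r4, r0 ; 0/0/1/7/7/11/4/10
#5 slt  r3, r7, r5 ; 0/0/1/1/7/11/4/10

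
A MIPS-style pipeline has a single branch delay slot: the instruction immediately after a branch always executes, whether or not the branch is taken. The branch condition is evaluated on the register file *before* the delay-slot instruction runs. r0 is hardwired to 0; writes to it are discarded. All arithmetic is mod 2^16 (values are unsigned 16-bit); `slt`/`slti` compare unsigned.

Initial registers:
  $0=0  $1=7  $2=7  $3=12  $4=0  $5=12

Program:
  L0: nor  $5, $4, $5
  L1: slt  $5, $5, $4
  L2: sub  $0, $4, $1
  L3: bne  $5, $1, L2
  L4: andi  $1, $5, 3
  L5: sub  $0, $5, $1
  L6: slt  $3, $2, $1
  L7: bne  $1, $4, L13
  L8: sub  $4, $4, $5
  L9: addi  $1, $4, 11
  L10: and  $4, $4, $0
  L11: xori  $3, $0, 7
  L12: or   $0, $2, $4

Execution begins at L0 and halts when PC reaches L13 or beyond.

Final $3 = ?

7

[0] nor  $5, $4, $5  →  {$0:0, $1:7, $2:7, $3:12, $4:0, $5:65523}
[1] slt  $5, $5, $4  →  {$0:0, $1:7, $2:7, $3:12, $4:0, $5:0}
[2] sub  $0, $4, $1  →  {$0:0, $1:7, $2:7, $3:12, $4:0, $5:0}
[3] bne  $5, $1, L2  →  {$0:0, $1:7, $2:7, $3:12, $4:0, $5:0}  ⟨branch taken⟩
[4] andi  $1, $5, 3  →  {$0:0, $1:0, $2:7, $3:12, $4:0, $5:0}
[2] sub  $0, $4, $1  →  {$0:0, $1:0, $2:7, $3:12, $4:0, $5:0}
[3] bne  $5, $1, L2  →  {$0:0, $1:0, $2:7, $3:12, $4:0, $5:0}  ⟨branch fallthrough⟩
[4] andi  $1, $5, 3  →  {$0:0, $1:0, $2:7, $3:12, $4:0, $5:0}
[5] sub  $0, $5, $1  →  {$0:0, $1:0, $2:7, $3:12, $4:0, $5:0}
[6] slt  $3, $2, $1  →  {$0:0, $1:0, $2:7, $3:0, $4:0, $5:0}
[7] bne  $1, $4, L13  →  {$0:0, $1:0, $2:7, $3:0, $4:0, $5:0}  ⟨branch fallthrough⟩
[8] sub  $4, $4, $5  →  {$0:0, $1:0, $2:7, $3:0, $4:0, $5:0}
[9] addi  $1, $4, 11  →  {$0:0, $1:11, $2:7, $3:0, $4:0, $5:0}
[10] and  $4, $4, $0  →  {$0:0, $1:11, $2:7, $3:0, $4:0, $5:0}
[11] xori  $3, $0, 7  →  {$0:0, $1:11, $2:7, $3:7, $4:0, $5:0}
[12] or   $0, $2, $4  →  {$0:0, $1:11, $2:7, $3:7, $4:0, $5:0}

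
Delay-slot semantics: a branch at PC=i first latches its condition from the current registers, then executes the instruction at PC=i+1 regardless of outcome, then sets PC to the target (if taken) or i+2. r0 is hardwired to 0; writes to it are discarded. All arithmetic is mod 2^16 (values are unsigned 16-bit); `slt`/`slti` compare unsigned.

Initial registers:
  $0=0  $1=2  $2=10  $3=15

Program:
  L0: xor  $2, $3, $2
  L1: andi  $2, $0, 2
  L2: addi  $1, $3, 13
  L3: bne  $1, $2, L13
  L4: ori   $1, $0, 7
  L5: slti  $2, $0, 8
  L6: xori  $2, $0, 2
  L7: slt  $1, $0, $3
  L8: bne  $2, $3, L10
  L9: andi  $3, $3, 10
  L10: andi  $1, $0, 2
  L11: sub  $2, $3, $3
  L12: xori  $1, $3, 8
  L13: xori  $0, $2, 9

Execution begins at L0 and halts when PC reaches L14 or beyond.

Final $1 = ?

PC=0  xor  $2, $3, $2        | $0=0 $1=2 $2=5 $3=15
PC=1  andi  $2, $0, 2        | $0=0 $1=2 $2=0 $3=15
PC=2  addi  $1, $3, 13       | $0=0 $1=28 $2=0 $3=15
PC=3  bne  $1, $2, L13       | $0=0 $1=28 $2=0 $3=15  [TAKEN]
PC=4  ori   $1, $0, 7        | $0=0 $1=7 $2=0 $3=15
PC=13 xori  $0, $2, 9        | $0=0 $1=7 $2=0 $3=15

7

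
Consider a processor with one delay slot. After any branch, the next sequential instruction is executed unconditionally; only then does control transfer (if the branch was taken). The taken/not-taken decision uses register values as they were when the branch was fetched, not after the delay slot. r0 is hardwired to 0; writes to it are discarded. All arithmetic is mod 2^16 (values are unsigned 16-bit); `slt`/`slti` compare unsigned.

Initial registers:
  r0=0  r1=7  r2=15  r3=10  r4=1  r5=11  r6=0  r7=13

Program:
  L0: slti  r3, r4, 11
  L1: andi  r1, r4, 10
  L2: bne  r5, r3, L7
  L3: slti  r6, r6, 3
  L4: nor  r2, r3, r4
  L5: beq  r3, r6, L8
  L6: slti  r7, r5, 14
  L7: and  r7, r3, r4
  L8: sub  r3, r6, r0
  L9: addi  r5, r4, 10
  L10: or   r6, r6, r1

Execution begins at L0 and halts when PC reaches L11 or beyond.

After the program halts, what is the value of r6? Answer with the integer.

  step pc=0: slti  r3, r4, 11  regs=(0,7,15,1,1,11,0,13)
  step pc=1: andi  r1, r4, 10  regs=(0,0,15,1,1,11,0,13)
  step pc=2: bne  r5, r3, L7  cond=T  regs=(0,0,15,1,1,11,0,13)
  step pc=3: slti  r6, r6, 3  regs=(0,0,15,1,1,11,1,13)
  step pc=7: and  r7, r3, r4  regs=(0,0,15,1,1,11,1,1)
  step pc=8: sub  r3, r6, r0  regs=(0,0,15,1,1,11,1,1)
  step pc=9: addi  r5, r4, 10  regs=(0,0,15,1,1,11,1,1)
  step pc=10: or   r6, r6, r1  regs=(0,0,15,1,1,11,1,1)

1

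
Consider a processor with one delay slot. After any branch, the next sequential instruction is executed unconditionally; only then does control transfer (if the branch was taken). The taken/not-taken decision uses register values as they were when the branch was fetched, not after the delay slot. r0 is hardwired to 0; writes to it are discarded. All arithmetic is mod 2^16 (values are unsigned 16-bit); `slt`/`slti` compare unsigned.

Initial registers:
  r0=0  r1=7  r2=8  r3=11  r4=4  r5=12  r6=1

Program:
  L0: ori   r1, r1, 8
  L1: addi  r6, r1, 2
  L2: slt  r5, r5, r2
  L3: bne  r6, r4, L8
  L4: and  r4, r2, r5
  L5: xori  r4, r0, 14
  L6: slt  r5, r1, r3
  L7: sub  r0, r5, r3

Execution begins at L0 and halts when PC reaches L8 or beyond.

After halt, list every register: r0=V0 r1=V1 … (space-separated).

  step pc=0: ori   r1, r1, 8  regs=(0,15,8,11,4,12,1)
  step pc=1: addi  r6, r1, 2  regs=(0,15,8,11,4,12,17)
  step pc=2: slt  r5, r5, r2  regs=(0,15,8,11,4,0,17)
  step pc=3: bne  r6, r4, L8  cond=T  regs=(0,15,8,11,4,0,17)
  step pc=4: and  r4, r2, r5  regs=(0,15,8,11,0,0,17)

r0=0 r1=15 r2=8 r3=11 r4=0 r5=0 r6=17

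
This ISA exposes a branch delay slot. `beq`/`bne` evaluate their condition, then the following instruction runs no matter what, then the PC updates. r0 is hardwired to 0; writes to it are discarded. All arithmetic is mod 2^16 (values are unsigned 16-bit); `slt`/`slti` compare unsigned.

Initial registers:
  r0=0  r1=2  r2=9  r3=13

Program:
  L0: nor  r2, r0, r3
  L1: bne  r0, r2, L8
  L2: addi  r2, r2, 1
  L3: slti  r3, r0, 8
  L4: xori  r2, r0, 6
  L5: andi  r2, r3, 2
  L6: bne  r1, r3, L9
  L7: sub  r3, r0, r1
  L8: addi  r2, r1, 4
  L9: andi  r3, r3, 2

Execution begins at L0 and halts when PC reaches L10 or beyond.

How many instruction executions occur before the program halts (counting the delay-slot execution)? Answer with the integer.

5

#0 nor  r2, r0, r3 ; 0/2/65522/13
#1 bne  r0, r2, L8 ; 0/2/65522/13 ; →target
#2 addi  r2, r2, 1 ; 0/2/65523/13
#8 addi  r2, r1, 4 ; 0/2/6/13
#9 andi  r3, r3, 2 ; 0/2/6/0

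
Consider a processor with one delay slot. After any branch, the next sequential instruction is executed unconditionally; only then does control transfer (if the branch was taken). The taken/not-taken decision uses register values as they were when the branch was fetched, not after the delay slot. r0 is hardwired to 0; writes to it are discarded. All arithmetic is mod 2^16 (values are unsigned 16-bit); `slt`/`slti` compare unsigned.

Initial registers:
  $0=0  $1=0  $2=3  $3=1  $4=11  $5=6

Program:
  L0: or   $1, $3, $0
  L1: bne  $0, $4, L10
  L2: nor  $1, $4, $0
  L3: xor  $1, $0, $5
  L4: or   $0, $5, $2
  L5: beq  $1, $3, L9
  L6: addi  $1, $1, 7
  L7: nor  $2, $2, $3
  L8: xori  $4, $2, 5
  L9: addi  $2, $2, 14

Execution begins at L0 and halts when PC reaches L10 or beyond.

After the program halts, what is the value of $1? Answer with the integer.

  step pc=0: or   $1, $3, $0  regs=(0,1,3,1,11,6)
  step pc=1: bne  $0, $4, L10  cond=T  regs=(0,1,3,1,11,6)
  step pc=2: nor  $1, $4, $0  regs=(0,65524,3,1,11,6)

65524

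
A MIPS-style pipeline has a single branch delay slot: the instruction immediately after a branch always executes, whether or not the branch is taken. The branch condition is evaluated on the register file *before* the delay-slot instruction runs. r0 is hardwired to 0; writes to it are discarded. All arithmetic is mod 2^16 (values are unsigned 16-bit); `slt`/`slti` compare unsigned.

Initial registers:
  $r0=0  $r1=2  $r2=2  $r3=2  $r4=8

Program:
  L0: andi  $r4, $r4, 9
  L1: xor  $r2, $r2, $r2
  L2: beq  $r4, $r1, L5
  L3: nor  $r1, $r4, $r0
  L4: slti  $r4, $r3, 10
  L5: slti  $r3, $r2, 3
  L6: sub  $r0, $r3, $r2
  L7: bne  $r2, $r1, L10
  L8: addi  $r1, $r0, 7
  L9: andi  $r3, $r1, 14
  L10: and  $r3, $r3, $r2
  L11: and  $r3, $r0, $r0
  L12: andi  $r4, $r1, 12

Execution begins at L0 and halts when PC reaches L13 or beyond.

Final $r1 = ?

7

PC=0  andi  $r4, $r4, 9      | $r0=0 $r1=2 $r2=2 $r3=2 $r4=8
PC=1  xor  $r2, $r2, $r2     | $r0=0 $r1=2 $r2=0 $r3=2 $r4=8
PC=2  beq  $r4, $r1, L5      | $r0=0 $r1=2 $r2=0 $r3=2 $r4=8  [not taken]
PC=3  nor  $r1, $r4, $r0     | $r0=0 $r1=65527 $r2=0 $r3=2 $r4=8
PC=4  slti  $r4, $r3, 10     | $r0=0 $r1=65527 $r2=0 $r3=2 $r4=1
PC=5  slti  $r3, $r2, 3      | $r0=0 $r1=65527 $r2=0 $r3=1 $r4=1
PC=6  sub  $r0, $r3, $r2     | $r0=0 $r1=65527 $r2=0 $r3=1 $r4=1
PC=7  bne  $r2, $r1, L10     | $r0=0 $r1=65527 $r2=0 $r3=1 $r4=1  [TAKEN]
PC=8  addi  $r1, $r0, 7      | $r0=0 $r1=7 $r2=0 $r3=1 $r4=1
PC=10 and  $r3, $r3, $r2     | $r0=0 $r1=7 $r2=0 $r3=0 $r4=1
PC=11 and  $r3, $r0, $r0     | $r0=0 $r1=7 $r2=0 $r3=0 $r4=1
PC=12 andi  $r4, $r1, 12     | $r0=0 $r1=7 $r2=0 $r3=0 $r4=4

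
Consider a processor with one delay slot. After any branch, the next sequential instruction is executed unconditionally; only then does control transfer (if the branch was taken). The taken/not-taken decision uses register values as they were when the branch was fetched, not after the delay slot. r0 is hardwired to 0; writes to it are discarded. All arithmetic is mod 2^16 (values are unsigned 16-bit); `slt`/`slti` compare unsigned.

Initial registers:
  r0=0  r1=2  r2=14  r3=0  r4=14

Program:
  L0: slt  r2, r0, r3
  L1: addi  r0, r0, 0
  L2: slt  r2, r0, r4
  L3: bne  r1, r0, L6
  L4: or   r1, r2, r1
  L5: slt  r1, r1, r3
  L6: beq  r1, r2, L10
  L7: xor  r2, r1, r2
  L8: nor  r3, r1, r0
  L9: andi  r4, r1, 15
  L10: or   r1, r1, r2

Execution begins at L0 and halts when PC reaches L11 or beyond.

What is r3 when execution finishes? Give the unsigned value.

#0 slt  r2, r0, r3 ; 0/2/0/0/14
#1 addi  r0, r0, 0 ; 0/2/0/0/14
#2 slt  r2, r0, r4 ; 0/2/1/0/14
#3 bne  r1, r0, L6 ; 0/2/1/0/14 ; →target
#4 or   r1, r2, r1 ; 0/3/1/0/14
#6 beq  r1, r2, L10 ; 0/3/1/0/14 ; →fallthru
#7 xor  r2, r1, r2 ; 0/3/2/0/14
#8 nor  r3, r1, r0 ; 0/3/2/65532/14
#9 andi  r4, r1, 15 ; 0/3/2/65532/3
#10 or   r1, r1, r2 ; 0/3/2/65532/3

65532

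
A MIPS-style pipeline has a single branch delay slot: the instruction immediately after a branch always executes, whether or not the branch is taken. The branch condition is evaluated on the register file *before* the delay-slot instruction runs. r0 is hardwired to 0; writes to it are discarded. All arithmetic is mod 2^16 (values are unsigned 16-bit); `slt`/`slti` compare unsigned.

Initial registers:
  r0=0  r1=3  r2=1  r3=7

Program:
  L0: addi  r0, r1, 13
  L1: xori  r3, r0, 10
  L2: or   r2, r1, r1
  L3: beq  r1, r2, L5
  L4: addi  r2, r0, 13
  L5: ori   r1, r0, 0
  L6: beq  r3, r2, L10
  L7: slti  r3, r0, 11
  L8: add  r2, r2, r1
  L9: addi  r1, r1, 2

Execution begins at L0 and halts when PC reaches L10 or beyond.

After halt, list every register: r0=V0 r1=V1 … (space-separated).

[0] addi  r0, r1, 13  →  {r0:0, r1:3, r2:1, r3:7}
[1] xori  r3, r0, 10  →  {r0:0, r1:3, r2:1, r3:10}
[2] or   r2, r1, r1  →  {r0:0, r1:3, r2:3, r3:10}
[3] beq  r1, r2, L5  →  {r0:0, r1:3, r2:3, r3:10}  ⟨branch taken⟩
[4] addi  r2, r0, 13  →  {r0:0, r1:3, r2:13, r3:10}
[5] ori   r1, r0, 0  →  {r0:0, r1:0, r2:13, r3:10}
[6] beq  r3, r2, L10  →  {r0:0, r1:0, r2:13, r3:10}  ⟨branch fallthrough⟩
[7] slti  r3, r0, 11  →  {r0:0, r1:0, r2:13, r3:1}
[8] add  r2, r2, r1  →  {r0:0, r1:0, r2:13, r3:1}
[9] addi  r1, r1, 2  →  {r0:0, r1:2, r2:13, r3:1}

r0=0 r1=2 r2=13 r3=1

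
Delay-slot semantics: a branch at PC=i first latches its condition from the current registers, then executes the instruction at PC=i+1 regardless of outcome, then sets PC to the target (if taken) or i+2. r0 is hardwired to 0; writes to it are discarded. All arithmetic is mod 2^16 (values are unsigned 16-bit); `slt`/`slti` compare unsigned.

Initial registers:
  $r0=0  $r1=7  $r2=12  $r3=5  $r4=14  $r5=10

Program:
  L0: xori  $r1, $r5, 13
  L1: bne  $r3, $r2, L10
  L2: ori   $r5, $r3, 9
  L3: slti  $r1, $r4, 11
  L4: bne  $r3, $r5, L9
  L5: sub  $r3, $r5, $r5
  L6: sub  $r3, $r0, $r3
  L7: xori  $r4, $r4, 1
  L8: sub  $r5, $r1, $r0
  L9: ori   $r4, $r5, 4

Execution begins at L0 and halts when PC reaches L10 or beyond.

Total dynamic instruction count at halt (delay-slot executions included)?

3

[0] xori  $r1, $r5, 13  →  {$r0:0, $r1:7, $r2:12, $r3:5, $r4:14, $r5:10}
[1] bne  $r3, $r2, L10  →  {$r0:0, $r1:7, $r2:12, $r3:5, $r4:14, $r5:10}  ⟨branch taken⟩
[2] ori   $r5, $r3, 9  →  {$r0:0, $r1:7, $r2:12, $r3:5, $r4:14, $r5:13}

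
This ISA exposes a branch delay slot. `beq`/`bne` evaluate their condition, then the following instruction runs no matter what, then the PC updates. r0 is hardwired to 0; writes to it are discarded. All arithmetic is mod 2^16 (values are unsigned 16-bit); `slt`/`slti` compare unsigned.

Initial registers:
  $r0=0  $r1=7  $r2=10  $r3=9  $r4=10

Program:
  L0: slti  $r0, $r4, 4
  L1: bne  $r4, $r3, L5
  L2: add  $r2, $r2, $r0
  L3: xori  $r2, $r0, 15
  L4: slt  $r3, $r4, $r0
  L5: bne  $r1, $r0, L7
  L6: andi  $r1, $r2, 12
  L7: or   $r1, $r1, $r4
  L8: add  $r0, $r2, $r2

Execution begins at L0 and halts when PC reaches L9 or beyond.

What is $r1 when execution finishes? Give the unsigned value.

[0] slti  $r0, $r4, 4  →  {$r0:0, $r1:7, $r2:10, $r3:9, $r4:10}
[1] bne  $r4, $r3, L5  →  {$r0:0, $r1:7, $r2:10, $r3:9, $r4:10}  ⟨branch taken⟩
[2] add  $r2, $r2, $r0  →  {$r0:0, $r1:7, $r2:10, $r3:9, $r4:10}
[5] bne  $r1, $r0, L7  →  {$r0:0, $r1:7, $r2:10, $r3:9, $r4:10}  ⟨branch taken⟩
[6] andi  $r1, $r2, 12  →  {$r0:0, $r1:8, $r2:10, $r3:9, $r4:10}
[7] or   $r1, $r1, $r4  →  {$r0:0, $r1:10, $r2:10, $r3:9, $r4:10}
[8] add  $r0, $r2, $r2  →  {$r0:0, $r1:10, $r2:10, $r3:9, $r4:10}

10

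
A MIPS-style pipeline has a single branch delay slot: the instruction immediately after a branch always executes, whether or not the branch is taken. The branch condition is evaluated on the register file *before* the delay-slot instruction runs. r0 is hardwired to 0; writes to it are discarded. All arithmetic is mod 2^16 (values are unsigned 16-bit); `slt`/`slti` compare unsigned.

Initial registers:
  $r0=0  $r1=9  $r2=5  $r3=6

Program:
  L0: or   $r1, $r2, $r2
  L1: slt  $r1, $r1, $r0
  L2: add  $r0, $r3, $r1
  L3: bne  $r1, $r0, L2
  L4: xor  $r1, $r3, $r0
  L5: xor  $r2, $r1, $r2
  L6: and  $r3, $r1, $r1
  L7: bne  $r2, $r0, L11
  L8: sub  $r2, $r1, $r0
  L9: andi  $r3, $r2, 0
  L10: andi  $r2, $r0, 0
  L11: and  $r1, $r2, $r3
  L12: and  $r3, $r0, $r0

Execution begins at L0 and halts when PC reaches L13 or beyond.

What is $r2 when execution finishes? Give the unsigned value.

6

#0 or   $r1, $r2, $r2 ; 0/5/5/6
#1 slt  $r1, $r1, $r0 ; 0/0/5/6
#2 add  $r0, $r3, $r1 ; 0/0/5/6
#3 bne  $r1, $r0, L2 ; 0/0/5/6 ; →fallthru
#4 xor  $r1, $r3, $r0 ; 0/6/5/6
#5 xor  $r2, $r1, $r2 ; 0/6/3/6
#6 and  $r3, $r1, $r1 ; 0/6/3/6
#7 bne  $r2, $r0, L11 ; 0/6/3/6 ; →target
#8 sub  $r2, $r1, $r0 ; 0/6/6/6
#11 and  $r1, $r2, $r3 ; 0/6/6/6
#12 and  $r3, $r0, $r0 ; 0/6/6/0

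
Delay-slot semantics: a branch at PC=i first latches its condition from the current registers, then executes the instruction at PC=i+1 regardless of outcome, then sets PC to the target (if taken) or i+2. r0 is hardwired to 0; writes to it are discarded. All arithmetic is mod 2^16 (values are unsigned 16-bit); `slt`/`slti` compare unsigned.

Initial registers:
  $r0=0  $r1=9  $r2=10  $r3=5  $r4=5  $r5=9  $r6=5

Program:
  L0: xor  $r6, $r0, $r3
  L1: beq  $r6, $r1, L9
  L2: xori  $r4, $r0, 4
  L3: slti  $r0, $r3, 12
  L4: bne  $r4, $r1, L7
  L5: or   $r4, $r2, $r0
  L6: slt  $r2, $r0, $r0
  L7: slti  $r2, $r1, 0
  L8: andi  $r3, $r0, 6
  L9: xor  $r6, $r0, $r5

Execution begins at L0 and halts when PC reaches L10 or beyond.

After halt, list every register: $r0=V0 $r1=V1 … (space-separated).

[0] xor  $r6, $r0, $r3  →  {$r0:0, $r1:9, $r2:10, $r3:5, $r4:5, $r5:9, $r6:5}
[1] beq  $r6, $r1, L9  →  {$r0:0, $r1:9, $r2:10, $r3:5, $r4:5, $r5:9, $r6:5}  ⟨branch fallthrough⟩
[2] xori  $r4, $r0, 4  →  {$r0:0, $r1:9, $r2:10, $r3:5, $r4:4, $r5:9, $r6:5}
[3] slti  $r0, $r3, 12  →  {$r0:0, $r1:9, $r2:10, $r3:5, $r4:4, $r5:9, $r6:5}
[4] bne  $r4, $r1, L7  →  {$r0:0, $r1:9, $r2:10, $r3:5, $r4:4, $r5:9, $r6:5}  ⟨branch taken⟩
[5] or   $r4, $r2, $r0  →  {$r0:0, $r1:9, $r2:10, $r3:5, $r4:10, $r5:9, $r6:5}
[7] slti  $r2, $r1, 0  →  {$r0:0, $r1:9, $r2:0, $r3:5, $r4:10, $r5:9, $r6:5}
[8] andi  $r3, $r0, 6  →  {$r0:0, $r1:9, $r2:0, $r3:0, $r4:10, $r5:9, $r6:5}
[9] xor  $r6, $r0, $r5  →  {$r0:0, $r1:9, $r2:0, $r3:0, $r4:10, $r5:9, $r6:9}

$r0=0 $r1=9 $r2=0 $r3=0 $r4=10 $r5=9 $r6=9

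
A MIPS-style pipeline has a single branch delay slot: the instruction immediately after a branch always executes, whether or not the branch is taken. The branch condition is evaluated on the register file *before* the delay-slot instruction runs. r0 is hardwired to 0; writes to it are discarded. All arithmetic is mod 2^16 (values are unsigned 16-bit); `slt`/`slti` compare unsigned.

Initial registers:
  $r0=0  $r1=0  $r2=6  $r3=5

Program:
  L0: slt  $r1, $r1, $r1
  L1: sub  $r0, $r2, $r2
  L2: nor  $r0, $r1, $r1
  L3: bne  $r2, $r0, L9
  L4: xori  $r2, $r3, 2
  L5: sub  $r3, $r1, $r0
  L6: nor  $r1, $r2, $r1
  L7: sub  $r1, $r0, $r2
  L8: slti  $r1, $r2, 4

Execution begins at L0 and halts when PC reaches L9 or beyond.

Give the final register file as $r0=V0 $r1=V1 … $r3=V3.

$r0=0 $r1=0 $r2=7 $r3=5

[0] slt  $r1, $r1, $r1  →  {$r0:0, $r1:0, $r2:6, $r3:5}
[1] sub  $r0, $r2, $r2  →  {$r0:0, $r1:0, $r2:6, $r3:5}
[2] nor  $r0, $r1, $r1  →  {$r0:0, $r1:0, $r2:6, $r3:5}
[3] bne  $r2, $r0, L9  →  {$r0:0, $r1:0, $r2:6, $r3:5}  ⟨branch taken⟩
[4] xori  $r2, $r3, 2  →  {$r0:0, $r1:0, $r2:7, $r3:5}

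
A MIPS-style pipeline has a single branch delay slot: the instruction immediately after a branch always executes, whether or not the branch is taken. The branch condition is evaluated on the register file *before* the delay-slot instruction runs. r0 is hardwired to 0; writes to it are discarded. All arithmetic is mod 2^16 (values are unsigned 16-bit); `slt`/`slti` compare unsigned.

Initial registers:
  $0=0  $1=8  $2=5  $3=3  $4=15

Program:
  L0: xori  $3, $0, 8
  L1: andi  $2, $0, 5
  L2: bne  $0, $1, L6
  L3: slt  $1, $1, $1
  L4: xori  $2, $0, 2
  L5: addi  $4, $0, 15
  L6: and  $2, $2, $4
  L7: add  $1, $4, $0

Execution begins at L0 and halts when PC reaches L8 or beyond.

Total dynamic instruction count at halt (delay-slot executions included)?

6

PC=0  xori  $3, $0, 8        | $0=0 $1=8 $2=5 $3=8 $4=15
PC=1  andi  $2, $0, 5        | $0=0 $1=8 $2=0 $3=8 $4=15
PC=2  bne  $0, $1, L6        | $0=0 $1=8 $2=0 $3=8 $4=15  [TAKEN]
PC=3  slt  $1, $1, $1        | $0=0 $1=0 $2=0 $3=8 $4=15
PC=6  and  $2, $2, $4        | $0=0 $1=0 $2=0 $3=8 $4=15
PC=7  add  $1, $4, $0        | $0=0 $1=15 $2=0 $3=8 $4=15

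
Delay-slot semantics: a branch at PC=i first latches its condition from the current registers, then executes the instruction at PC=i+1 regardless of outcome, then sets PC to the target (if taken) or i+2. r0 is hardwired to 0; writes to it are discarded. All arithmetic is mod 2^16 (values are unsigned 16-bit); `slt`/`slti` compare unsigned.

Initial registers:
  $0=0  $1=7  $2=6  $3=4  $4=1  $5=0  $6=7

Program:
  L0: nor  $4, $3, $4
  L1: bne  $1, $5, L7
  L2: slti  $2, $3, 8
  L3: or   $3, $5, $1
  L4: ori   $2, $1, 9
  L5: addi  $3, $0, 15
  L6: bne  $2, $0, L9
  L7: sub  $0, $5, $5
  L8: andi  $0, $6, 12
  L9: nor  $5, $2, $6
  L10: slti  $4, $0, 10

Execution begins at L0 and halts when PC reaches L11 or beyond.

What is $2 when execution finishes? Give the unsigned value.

1

  step pc=0: nor  $4, $3, $4  regs=(0,7,6,4,65530,0,7)
  step pc=1: bne  $1, $5, L7  cond=T  regs=(0,7,6,4,65530,0,7)
  step pc=2: slti  $2, $3, 8  regs=(0,7,1,4,65530,0,7)
  step pc=7: sub  $0, $5, $5  regs=(0,7,1,4,65530,0,7)
  step pc=8: andi  $0, $6, 12  regs=(0,7,1,4,65530,0,7)
  step pc=9: nor  $5, $2, $6  regs=(0,7,1,4,65530,65528,7)
  step pc=10: slti  $4, $0, 10  regs=(0,7,1,4,1,65528,7)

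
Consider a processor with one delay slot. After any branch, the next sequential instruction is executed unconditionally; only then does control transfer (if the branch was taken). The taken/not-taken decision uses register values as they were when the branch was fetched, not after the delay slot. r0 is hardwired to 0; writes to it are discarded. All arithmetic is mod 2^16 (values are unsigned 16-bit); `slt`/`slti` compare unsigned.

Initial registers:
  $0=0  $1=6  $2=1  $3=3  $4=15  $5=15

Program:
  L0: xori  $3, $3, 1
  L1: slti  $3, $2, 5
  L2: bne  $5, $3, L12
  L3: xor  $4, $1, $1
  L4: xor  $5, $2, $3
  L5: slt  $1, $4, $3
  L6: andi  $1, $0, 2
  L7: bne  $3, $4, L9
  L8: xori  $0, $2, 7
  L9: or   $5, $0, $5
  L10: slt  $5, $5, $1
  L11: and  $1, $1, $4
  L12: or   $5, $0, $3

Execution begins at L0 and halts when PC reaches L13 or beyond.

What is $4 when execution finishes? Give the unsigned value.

#0 xori  $3, $3, 1 ; 0/6/1/2/15/15
#1 slti  $3, $2, 5 ; 0/6/1/1/15/15
#2 bne  $5, $3, L12 ; 0/6/1/1/15/15 ; →target
#3 xor  $4, $1, $1 ; 0/6/1/1/0/15
#12 or   $5, $0, $3 ; 0/6/1/1/0/1

0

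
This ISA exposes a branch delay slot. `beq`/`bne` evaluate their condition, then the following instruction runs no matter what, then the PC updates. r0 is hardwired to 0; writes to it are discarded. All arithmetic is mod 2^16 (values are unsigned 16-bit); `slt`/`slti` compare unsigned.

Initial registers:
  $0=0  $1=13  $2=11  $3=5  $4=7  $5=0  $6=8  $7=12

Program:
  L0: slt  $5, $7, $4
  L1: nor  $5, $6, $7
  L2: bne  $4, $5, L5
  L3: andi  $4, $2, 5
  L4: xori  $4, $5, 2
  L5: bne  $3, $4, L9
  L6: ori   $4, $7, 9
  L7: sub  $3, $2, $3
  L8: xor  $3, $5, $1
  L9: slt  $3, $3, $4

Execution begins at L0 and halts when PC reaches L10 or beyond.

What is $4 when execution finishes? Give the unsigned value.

[0] slt  $5, $7, $4  →  {$0:0, $1:13, $2:11, $3:5, $4:7, $5:0, $6:8, $7:12}
[1] nor  $5, $6, $7  →  {$0:0, $1:13, $2:11, $3:5, $4:7, $5:65523, $6:8, $7:12}
[2] bne  $4, $5, L5  →  {$0:0, $1:13, $2:11, $3:5, $4:7, $5:65523, $6:8, $7:12}  ⟨branch taken⟩
[3] andi  $4, $2, 5  →  {$0:0, $1:13, $2:11, $3:5, $4:1, $5:65523, $6:8, $7:12}
[5] bne  $3, $4, L9  →  {$0:0, $1:13, $2:11, $3:5, $4:1, $5:65523, $6:8, $7:12}  ⟨branch taken⟩
[6] ori   $4, $7, 9  →  {$0:0, $1:13, $2:11, $3:5, $4:13, $5:65523, $6:8, $7:12}
[9] slt  $3, $3, $4  →  {$0:0, $1:13, $2:11, $3:1, $4:13, $5:65523, $6:8, $7:12}

13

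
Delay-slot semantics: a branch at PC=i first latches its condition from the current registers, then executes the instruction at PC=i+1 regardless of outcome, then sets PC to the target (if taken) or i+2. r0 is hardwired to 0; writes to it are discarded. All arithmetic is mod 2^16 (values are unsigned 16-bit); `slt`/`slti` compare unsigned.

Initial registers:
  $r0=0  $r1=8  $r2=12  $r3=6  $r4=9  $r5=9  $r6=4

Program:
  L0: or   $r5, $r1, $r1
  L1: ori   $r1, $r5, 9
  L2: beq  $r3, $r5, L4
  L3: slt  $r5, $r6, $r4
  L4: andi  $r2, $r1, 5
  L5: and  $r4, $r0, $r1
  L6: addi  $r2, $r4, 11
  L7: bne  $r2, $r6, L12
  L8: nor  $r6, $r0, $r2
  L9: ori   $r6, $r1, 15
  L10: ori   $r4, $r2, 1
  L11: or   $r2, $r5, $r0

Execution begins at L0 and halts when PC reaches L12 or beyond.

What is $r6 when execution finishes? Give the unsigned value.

  step pc=0: or   $r5, $r1, $r1  regs=(0,8,12,6,9,8,4)
  step pc=1: ori   $r1, $r5, 9  regs=(0,9,12,6,9,8,4)
  step pc=2: beq  $r3, $r5, L4  cond=F  regs=(0,9,12,6,9,8,4)
  step pc=3: slt  $r5, $r6, $r4  regs=(0,9,12,6,9,1,4)
  step pc=4: andi  $r2, $r1, 5  regs=(0,9,1,6,9,1,4)
  step pc=5: and  $r4, $r0, $r1  regs=(0,9,1,6,0,1,4)
  step pc=6: addi  $r2, $r4, 11  regs=(0,9,11,6,0,1,4)
  step pc=7: bne  $r2, $r6, L12  cond=T  regs=(0,9,11,6,0,1,4)
  step pc=8: nor  $r6, $r0, $r2  regs=(0,9,11,6,0,1,65524)

65524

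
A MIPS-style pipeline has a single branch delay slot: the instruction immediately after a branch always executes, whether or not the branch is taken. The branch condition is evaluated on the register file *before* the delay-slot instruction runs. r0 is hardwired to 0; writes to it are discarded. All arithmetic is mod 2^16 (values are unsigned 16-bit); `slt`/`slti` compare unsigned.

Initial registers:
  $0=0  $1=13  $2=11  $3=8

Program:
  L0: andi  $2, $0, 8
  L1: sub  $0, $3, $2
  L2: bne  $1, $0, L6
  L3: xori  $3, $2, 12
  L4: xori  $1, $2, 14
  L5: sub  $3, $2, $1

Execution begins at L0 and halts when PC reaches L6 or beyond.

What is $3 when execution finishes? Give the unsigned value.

12

PC=0  andi  $2, $0, 8        | $0=0 $1=13 $2=0 $3=8
PC=1  sub  $0, $3, $2        | $0=0 $1=13 $2=0 $3=8
PC=2  bne  $1, $0, L6        | $0=0 $1=13 $2=0 $3=8  [TAKEN]
PC=3  xori  $3, $2, 12       | $0=0 $1=13 $2=0 $3=12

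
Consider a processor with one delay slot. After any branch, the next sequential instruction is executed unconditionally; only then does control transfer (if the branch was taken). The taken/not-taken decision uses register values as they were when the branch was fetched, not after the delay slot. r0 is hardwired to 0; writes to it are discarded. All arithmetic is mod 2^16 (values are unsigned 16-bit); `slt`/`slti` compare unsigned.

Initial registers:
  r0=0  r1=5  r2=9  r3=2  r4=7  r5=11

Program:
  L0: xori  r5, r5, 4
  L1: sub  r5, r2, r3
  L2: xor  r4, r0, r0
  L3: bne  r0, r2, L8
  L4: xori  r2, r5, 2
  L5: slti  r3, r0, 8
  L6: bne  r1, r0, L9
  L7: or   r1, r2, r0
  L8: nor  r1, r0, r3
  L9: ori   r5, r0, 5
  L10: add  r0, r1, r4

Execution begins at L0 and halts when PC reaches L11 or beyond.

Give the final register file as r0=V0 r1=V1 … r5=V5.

  step pc=0: xori  r5, r5, 4  regs=(0,5,9,2,7,15)
  step pc=1: sub  r5, r2, r3  regs=(0,5,9,2,7,7)
  step pc=2: xor  r4, r0, r0  regs=(0,5,9,2,0,7)
  step pc=3: bne  r0, r2, L8  cond=T  regs=(0,5,9,2,0,7)
  step pc=4: xori  r2, r5, 2  regs=(0,5,5,2,0,7)
  step pc=8: nor  r1, r0, r3  regs=(0,65533,5,2,0,7)
  step pc=9: ori   r5, r0, 5  regs=(0,65533,5,2,0,5)
  step pc=10: add  r0, r1, r4  regs=(0,65533,5,2,0,5)

r0=0 r1=65533 r2=5 r3=2 r4=0 r5=5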